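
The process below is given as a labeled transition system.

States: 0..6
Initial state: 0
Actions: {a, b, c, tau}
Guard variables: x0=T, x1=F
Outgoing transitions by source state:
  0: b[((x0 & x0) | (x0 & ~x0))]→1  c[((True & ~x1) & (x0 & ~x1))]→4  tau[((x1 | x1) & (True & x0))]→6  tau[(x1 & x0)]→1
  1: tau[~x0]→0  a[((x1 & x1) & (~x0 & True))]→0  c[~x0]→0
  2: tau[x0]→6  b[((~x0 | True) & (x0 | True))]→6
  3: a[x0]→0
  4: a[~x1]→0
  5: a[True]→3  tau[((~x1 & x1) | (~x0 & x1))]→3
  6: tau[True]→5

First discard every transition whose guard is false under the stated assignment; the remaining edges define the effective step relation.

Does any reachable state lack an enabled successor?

Answer: DEADLOCK at state 1

Working:
Reachable = {0,1,4}
  0: b→1  c→4  [2 out]
  1: ∅  [no exit]
  4: a→0  [1 out]
Path to 1: b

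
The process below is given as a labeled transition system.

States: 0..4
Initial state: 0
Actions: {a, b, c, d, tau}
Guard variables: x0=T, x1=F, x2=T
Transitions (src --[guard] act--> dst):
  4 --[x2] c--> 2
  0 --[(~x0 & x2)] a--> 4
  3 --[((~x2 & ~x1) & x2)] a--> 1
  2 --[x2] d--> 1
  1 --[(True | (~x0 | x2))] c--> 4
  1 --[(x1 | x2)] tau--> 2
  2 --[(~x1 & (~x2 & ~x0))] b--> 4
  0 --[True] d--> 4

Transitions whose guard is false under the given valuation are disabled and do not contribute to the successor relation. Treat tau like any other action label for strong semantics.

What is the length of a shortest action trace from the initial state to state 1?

Breadth-first toward 1:
  Layer 0: {0}
  Layer 1: {4}
  Layer 2: {2}
  Layer 3: {1}
1 enters at depth 3; path d·c·d

Answer: 3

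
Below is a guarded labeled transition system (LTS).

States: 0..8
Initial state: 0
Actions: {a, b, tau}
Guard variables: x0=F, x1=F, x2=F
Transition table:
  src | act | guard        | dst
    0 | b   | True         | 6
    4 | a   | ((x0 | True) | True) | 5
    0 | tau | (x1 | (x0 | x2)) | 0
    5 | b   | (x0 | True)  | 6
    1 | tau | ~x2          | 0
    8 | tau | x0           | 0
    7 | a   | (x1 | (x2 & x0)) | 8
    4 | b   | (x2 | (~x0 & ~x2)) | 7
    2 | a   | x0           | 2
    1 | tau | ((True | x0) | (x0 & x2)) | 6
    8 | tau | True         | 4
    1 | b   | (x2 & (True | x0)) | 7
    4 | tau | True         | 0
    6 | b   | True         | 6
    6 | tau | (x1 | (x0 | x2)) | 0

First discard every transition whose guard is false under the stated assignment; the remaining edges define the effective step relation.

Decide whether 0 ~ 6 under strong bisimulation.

Compute ~ classes (split until stable):
  π0 = {{0,1,2,3,4,5,6,7,8}}
  π1 = {{0,5,6},{1,8},{2,3,7},{4}}
  π2 = {{0,5,6},{1},{2,3,7},{4},{8}}
stable after 3 split(s): 5 block(s)
0∈{0,5,6}, 6∈{0,5,6}

Answer: BISIMILAR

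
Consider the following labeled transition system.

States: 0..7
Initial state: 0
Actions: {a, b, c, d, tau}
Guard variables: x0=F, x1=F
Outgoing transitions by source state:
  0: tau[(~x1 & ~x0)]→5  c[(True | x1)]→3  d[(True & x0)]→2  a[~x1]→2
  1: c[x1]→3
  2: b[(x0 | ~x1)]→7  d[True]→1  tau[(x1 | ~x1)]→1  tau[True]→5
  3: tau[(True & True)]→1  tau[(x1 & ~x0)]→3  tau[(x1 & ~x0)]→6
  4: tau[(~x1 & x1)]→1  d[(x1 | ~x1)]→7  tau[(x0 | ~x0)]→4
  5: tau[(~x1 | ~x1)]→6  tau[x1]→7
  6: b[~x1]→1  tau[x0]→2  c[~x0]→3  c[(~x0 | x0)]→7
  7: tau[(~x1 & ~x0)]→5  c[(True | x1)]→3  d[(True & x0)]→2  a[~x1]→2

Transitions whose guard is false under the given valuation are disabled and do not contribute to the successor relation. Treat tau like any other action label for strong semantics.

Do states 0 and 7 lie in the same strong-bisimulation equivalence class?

Bisimulation quotient by refinement:
  π0 = {{0,1,2,3,4,5,6,7}}
  π1 = {{0,7},{1},{2},{3,5},{4},{6}}
  π2 = {{0,7},{1},{2},{3},{4},{5},{6}}
7 equivalence class(es) (converged in 3)
0∈{0,7}, 7∈{0,7}

Answer: BISIMILAR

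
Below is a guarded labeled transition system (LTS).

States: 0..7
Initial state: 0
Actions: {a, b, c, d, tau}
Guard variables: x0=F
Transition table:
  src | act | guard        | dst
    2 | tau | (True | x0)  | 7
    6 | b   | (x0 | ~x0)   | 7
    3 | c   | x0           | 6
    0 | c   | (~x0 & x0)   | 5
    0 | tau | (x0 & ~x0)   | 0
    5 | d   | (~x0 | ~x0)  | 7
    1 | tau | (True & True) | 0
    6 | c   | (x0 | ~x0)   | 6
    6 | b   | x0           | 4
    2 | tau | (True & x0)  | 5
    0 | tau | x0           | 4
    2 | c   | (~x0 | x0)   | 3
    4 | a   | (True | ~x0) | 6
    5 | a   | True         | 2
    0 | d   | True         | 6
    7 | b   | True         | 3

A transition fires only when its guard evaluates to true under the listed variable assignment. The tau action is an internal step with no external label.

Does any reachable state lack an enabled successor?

Answer: DEADLOCK at state 3

Analysis:
Reachable = {0,3,6,7}
  0: d→6  [1 exit(s)]
  3: ∅  [deadlock]
  6: b→7  c→6  [2 exit(s)]
  7: b→3  [1 exit(s)]
witness 3: d·b·b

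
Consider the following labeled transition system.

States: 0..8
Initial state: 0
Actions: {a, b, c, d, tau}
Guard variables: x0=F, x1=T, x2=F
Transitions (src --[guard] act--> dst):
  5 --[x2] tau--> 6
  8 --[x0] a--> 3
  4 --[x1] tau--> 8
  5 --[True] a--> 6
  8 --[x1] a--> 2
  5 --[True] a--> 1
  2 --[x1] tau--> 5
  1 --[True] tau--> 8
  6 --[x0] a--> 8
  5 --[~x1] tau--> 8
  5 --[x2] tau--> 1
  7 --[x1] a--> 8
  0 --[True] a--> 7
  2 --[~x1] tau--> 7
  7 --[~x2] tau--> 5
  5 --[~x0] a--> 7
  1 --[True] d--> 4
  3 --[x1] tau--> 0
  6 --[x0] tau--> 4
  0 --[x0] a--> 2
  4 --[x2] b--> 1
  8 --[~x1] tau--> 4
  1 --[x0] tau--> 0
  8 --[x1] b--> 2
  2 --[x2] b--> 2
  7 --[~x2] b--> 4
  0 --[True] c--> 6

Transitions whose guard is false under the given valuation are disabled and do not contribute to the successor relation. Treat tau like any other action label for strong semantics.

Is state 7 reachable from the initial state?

After dropping false guards: 15 live edges.
depth 0: {0}
depth 1: {6,7}  cumulative {0,6,7}
depth 2: {4,5,8}  cumulative {0,4,5,6,7,8}
depth 3: {1,2}  cumulative {0,1,2,4,5,6,7,8}
Reachable = {0,1,2,4,5,6,7,8}
trace reaching 7: a

Answer: REACHABLE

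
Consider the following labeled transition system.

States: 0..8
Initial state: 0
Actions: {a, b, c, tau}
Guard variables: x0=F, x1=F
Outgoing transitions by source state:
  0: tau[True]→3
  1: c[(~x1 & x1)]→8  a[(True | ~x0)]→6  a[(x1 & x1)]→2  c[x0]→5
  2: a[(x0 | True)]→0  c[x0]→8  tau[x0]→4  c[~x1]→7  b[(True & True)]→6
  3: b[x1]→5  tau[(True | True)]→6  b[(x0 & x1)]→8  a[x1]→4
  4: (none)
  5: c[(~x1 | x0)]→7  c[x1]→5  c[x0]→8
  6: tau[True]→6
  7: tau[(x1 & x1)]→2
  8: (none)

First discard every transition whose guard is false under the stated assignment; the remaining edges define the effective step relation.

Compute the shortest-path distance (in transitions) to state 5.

Breadth-first toward 5:
  L0 = {0}
  L1 = {3}
  L2 = {6}
5 never appears.

Answer: UNREACHABLE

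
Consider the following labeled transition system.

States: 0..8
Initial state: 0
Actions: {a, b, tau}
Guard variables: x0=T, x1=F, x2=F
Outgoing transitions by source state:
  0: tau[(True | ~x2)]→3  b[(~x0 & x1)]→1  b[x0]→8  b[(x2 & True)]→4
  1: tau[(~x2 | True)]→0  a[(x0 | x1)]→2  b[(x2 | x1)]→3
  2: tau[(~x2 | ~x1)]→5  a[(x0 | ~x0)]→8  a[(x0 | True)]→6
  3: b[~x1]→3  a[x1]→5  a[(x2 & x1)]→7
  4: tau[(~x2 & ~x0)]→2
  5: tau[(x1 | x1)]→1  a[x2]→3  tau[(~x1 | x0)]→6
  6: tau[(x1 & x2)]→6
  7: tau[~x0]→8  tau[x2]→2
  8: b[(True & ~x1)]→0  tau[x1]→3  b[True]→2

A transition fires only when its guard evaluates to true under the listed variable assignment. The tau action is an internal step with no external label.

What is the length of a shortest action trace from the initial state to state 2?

Answer: 2

Trace:
Breadth-first toward 2:
  L0 = {0}
  L1 = {3,8}
  L2 = {2}
2 enters at depth 2; path b·b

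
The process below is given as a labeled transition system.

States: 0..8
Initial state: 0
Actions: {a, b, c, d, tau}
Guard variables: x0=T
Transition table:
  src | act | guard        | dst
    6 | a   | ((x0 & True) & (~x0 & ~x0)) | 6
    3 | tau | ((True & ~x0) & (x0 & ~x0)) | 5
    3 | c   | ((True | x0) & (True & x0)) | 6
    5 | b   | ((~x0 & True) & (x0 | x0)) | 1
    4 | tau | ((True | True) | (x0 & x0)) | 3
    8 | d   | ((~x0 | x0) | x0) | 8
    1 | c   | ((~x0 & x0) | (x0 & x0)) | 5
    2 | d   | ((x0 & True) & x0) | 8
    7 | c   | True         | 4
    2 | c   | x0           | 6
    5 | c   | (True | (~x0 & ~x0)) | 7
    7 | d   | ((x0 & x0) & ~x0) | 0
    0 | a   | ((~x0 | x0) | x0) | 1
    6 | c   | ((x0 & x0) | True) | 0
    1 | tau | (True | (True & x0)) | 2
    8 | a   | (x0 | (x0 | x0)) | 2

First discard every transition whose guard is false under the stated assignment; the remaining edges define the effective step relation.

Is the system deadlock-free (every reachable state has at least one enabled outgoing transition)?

Reach set: {0,1,2,3,4,5,6,7,8}
  0: a→1  [deg 1]
  1: c→5  tau→2  [deg 2]
  2: c→6  d→8  [deg 2]
  3: c→6  [deg 1]
  4: tau→3  [deg 1]
  5: c→7  [deg 1]
  6: c→0  [deg 1]
  7: c→4  [deg 1]
  8: a→2  d→8  [deg 2]

Answer: DEADLOCK-FREE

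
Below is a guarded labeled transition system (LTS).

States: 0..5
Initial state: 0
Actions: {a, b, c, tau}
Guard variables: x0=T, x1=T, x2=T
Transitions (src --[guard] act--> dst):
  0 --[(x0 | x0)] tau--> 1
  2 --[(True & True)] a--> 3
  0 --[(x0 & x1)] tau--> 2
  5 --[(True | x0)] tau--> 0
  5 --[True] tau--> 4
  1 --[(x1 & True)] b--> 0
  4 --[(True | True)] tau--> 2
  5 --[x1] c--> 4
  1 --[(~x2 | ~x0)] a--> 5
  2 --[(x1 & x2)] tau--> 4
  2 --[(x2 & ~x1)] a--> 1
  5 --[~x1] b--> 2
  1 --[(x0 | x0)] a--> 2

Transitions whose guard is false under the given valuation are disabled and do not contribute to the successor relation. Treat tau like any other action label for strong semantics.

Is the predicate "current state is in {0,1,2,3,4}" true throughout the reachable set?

Answer: INVARIANT HOLDS

Analysis:
Allowed set {0,1,2,3,4}
R = {0,1,2,3,4}
  0: ok
  1: ok
  2: ok
  3: ok
  4: ok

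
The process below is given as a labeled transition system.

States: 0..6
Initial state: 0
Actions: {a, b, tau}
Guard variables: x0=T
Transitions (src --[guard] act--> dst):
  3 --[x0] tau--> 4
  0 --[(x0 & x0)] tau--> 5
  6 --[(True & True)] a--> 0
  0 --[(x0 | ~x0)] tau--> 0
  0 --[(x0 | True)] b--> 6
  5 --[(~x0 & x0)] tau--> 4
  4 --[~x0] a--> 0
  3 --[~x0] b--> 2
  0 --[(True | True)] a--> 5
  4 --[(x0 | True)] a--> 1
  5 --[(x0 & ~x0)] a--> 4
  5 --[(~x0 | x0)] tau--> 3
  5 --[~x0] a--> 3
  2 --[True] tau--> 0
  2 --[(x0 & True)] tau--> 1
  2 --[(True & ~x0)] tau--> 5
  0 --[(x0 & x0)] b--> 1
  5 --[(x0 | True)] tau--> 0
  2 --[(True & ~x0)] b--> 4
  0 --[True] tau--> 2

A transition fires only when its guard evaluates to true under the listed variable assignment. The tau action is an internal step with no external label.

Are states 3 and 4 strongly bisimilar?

Answer: NOT BISIMILAR

Analysis:
Refine partition for ~:
  round 0: {{0,1,2,3,4,5,6}}
  round 1: {{0},{1},{2,3,5},{4,6}}
  round 2: {{0},{1},{2},{3},{4},{5},{6}}
Fixed point at round 3; 7 class(es).
[3]={3}  [4]={4}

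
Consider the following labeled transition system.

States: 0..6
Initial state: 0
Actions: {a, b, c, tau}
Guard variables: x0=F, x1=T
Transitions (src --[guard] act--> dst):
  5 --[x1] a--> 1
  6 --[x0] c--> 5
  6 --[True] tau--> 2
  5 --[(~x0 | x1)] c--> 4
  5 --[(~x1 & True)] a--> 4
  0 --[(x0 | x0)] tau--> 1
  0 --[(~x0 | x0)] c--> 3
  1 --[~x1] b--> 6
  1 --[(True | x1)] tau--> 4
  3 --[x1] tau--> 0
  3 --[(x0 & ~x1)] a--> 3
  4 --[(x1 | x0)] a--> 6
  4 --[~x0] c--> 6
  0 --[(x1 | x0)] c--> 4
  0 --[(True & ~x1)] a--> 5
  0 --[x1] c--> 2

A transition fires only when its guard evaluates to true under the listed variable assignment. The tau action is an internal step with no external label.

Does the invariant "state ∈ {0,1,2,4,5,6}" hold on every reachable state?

Safe = {0,1,2,4,5,6}
Reachable = {0,2,3,4,6}
  0: safe
  2: safe
  3: ✗ unsafe
  4: safe
  6: safe
counterexample path to 3: c

Answer: INVARIANT VIOLATED at state 3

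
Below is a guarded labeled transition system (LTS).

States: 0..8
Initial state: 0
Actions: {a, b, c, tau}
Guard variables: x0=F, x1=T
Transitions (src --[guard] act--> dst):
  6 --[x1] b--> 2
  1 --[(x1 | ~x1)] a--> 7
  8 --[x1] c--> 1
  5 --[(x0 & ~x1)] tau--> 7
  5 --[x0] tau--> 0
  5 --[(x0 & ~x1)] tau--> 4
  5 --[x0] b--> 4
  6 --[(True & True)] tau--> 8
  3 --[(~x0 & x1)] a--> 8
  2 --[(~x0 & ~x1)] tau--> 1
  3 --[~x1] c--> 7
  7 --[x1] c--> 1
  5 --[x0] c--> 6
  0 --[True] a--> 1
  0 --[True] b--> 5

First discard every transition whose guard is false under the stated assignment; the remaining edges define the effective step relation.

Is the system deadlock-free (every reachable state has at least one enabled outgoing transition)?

R = {0,1,5,7}
  0: a→1  b→5  [deg 2]
  1: a→7  [deg 1]
  5: ∅  [no exit]
  7: c→1  [deg 1]
trace reaching 5: b

Answer: DEADLOCK at state 5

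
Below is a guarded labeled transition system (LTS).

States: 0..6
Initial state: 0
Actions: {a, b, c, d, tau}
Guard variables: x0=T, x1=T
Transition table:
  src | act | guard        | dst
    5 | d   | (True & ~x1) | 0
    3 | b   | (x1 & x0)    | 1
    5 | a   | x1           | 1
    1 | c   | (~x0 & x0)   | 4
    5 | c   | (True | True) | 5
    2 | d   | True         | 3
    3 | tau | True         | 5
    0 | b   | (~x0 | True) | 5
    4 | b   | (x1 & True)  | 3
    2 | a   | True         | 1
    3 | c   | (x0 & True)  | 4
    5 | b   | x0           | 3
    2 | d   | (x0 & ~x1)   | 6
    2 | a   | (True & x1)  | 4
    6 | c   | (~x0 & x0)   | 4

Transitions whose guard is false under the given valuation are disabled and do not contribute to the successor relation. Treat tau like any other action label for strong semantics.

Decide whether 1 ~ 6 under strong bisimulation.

Compute ~ classes (split until stable):
  P[0] = {{0,1,2,3,4,5,6}}
  P[1] = {{0,4},{1,6},{2},{3},{5}}
  P[2] = {{0},{1,6},{2},{3},{4},{5}}
Fixed point at round 3; 6 class(es).
1∈{1,6}, 6∈{1,6}

Answer: BISIMILAR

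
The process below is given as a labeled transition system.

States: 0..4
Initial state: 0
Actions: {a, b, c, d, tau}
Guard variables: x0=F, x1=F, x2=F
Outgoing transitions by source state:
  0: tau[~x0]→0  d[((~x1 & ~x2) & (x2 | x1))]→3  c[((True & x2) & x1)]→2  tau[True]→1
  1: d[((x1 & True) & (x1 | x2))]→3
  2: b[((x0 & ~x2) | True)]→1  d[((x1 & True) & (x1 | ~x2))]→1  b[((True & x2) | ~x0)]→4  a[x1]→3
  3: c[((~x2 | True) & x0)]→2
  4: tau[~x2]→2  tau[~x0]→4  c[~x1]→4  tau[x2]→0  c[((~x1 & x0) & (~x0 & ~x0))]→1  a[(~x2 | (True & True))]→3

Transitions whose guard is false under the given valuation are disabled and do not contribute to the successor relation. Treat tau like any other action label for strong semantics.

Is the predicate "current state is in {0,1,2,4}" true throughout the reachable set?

Answer: INVARIANT HOLDS

Trace:
Inv-set: {0,1,2,4}
R = {0,1}
  0: safe
  1: safe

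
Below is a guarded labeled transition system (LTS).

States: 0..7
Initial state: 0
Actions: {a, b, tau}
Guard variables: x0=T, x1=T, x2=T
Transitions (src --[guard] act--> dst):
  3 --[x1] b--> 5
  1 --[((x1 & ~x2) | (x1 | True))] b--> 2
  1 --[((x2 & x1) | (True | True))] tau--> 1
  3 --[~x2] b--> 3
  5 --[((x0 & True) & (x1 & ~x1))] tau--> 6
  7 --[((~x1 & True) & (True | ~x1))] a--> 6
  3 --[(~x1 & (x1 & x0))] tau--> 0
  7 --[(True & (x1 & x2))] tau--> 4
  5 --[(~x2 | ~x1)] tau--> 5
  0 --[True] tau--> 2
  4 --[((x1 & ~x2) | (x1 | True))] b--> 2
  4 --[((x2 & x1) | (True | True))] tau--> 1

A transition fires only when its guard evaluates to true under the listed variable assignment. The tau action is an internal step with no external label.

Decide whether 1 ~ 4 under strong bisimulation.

Refine partition for ~:
  round 0: {{0,1,2,3,4,5,6,7}}
  round 1: {{0,7},{1,4},{2,5,6},{3}}
  round 2: {{0},{1,4},{2,5,6},{3},{7}}
stable after 3 split(s): 5 block(s)
class of 1: {1,4}; class of 4: {1,4}

Answer: BISIMILAR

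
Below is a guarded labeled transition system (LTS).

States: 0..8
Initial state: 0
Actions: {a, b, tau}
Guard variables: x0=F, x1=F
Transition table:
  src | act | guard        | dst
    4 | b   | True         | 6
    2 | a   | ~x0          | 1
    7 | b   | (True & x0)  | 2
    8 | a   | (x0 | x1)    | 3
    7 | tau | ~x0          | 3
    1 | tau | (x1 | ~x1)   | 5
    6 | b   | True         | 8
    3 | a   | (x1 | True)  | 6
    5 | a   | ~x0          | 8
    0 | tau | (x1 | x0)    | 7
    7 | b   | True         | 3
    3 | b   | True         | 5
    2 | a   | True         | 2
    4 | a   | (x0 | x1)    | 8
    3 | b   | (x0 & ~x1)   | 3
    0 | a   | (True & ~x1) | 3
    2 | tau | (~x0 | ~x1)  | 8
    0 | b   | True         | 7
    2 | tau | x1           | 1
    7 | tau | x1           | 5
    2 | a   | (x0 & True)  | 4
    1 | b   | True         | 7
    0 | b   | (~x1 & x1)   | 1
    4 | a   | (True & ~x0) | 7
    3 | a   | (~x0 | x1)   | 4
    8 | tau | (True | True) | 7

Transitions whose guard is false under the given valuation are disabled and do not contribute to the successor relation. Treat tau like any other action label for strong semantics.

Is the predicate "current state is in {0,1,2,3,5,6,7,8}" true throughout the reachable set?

Answer: INVARIANT VIOLATED at state 4

Trace:
Inv-set: {0,1,2,3,5,6,7,8}
R = {0,3,4,5,6,7,8}
  0: ✓
  3: ✓
  4: VIOLATES
  5: ✓
  6: ✓
  7: ✓
  8: ✓
reach 4 via a·a — violates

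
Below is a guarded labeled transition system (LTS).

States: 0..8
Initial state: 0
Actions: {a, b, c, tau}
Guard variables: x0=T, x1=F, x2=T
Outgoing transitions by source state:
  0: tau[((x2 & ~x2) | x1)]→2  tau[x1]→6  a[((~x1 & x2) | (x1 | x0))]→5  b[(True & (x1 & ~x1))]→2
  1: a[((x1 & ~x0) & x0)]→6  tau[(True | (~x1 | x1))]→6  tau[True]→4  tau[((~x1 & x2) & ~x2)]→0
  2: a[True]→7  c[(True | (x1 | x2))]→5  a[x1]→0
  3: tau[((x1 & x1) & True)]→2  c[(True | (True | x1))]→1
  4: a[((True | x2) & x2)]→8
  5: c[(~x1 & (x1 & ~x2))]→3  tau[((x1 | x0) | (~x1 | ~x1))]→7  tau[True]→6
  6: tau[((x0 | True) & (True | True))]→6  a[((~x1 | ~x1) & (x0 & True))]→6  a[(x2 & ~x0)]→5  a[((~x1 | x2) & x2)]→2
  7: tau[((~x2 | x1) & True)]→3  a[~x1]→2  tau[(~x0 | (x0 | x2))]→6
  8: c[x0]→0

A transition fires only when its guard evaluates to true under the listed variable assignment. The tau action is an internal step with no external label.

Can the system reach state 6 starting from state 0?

Guard filter leaves 15 enabled edge(s).
Layer 0: {0}
Layer 1: {5}  cumulative {0,5}
Layer 2: {6,7}  cumulative {0,5,6,7}
Layer 3: {2}  cumulative {0,2,5,6,7}
Reachable = {0,2,5,6,7}
witness 6: a·tau

Answer: REACHABLE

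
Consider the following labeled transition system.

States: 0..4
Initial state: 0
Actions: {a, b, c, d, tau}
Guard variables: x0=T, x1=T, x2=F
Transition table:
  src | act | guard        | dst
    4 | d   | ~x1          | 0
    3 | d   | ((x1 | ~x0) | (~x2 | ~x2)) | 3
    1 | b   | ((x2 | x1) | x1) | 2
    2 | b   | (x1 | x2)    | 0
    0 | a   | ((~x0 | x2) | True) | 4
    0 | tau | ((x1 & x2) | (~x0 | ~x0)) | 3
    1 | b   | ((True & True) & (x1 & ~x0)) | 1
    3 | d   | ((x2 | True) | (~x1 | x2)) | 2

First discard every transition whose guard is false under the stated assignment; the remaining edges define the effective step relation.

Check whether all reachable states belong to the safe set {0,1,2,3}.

Answer: INVARIANT VIOLATED at state 4

Trace:
Inv-set: {0,1,2,3}
Reachable = {0,4}
  0: safe
  4: outside
witness against invariant: a → 4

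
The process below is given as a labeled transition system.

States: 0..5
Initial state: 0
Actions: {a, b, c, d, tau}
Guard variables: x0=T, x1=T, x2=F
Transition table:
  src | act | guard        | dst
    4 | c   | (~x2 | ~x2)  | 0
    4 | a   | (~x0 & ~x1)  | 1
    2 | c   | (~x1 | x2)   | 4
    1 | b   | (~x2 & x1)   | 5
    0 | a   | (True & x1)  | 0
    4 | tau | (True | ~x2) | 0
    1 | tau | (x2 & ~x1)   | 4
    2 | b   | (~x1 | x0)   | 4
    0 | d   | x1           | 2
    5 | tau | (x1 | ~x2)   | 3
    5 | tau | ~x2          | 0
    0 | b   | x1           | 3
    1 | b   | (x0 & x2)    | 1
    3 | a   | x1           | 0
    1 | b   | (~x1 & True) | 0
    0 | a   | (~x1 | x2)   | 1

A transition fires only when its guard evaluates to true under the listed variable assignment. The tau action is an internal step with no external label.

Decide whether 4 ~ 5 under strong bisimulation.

Answer: NOT BISIMILAR

Trace:
Compute ~ classes (split until stable):
  π0 = {{0,1,2,3,4,5}}
  π1 = {{0},{1,2},{3},{4},{5}}
  π2 = {{0},{1},{2},{3},{4},{5}}
6 equivalence class(es) (converged in 3)
class of 4: {4}; class of 5: {5}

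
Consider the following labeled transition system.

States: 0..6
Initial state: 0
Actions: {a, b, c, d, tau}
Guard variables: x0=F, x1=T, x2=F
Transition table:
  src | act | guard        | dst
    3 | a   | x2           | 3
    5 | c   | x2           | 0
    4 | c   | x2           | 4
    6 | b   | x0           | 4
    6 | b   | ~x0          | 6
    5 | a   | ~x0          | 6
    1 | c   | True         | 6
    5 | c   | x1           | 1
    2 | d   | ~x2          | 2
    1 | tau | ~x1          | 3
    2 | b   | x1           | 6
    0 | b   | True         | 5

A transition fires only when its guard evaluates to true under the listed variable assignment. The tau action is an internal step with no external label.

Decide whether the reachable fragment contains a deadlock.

Reach set: {0,1,5,6}
  0: b→5  [1 out]
  1: c→6  [1 out]
  5: a→6  c→1  [2 out]
  6: b→6  [1 out]

Answer: DEADLOCK-FREE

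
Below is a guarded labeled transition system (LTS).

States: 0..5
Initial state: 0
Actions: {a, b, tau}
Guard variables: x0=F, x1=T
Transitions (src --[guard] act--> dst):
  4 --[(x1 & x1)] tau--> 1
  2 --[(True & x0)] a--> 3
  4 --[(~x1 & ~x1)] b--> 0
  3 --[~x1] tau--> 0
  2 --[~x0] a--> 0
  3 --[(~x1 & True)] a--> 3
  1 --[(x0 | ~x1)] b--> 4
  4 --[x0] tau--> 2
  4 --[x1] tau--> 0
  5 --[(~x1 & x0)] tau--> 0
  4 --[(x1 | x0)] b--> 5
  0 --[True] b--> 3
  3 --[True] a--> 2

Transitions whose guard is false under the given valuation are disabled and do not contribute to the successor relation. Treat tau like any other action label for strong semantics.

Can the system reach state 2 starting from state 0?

Answer: REACHABLE

Trace:
6 transition(s) survive guard evaluation.
Layer 0: {0}
Layer 1: {3}  now seen {0,3}
Layer 2: {2}  now seen {0,2,3}
R = {0,2,3}
Path to 2: b·a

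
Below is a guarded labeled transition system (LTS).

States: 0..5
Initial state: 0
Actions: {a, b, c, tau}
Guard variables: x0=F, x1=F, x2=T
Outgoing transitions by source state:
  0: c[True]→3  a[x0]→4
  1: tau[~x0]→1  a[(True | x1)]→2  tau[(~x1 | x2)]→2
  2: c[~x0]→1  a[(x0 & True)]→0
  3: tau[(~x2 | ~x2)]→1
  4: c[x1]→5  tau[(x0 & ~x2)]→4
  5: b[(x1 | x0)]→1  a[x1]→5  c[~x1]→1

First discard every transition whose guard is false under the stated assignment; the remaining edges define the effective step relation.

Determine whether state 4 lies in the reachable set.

6 transition(s) survive guard evaluation.
L0 = {0}
L1 = {3}  total {0,3}
Reachable = {0,3}

Answer: UNREACHABLE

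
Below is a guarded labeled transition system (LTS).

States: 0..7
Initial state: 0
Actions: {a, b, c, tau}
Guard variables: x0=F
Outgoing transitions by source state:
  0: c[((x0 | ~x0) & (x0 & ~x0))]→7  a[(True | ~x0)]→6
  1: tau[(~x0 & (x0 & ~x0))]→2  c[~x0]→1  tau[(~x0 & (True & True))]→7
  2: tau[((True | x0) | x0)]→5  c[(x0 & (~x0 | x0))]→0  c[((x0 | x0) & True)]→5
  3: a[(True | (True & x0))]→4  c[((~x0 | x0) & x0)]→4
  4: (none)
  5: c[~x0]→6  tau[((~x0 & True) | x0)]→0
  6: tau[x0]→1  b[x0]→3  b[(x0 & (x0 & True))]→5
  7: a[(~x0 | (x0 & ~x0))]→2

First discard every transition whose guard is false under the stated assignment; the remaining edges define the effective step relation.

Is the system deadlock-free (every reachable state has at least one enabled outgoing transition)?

Answer: DEADLOCK at state 6

Trace:
R = {0,6}
  0: a→6  [1 out]
  6: ∅  [no exit]
witness 6: a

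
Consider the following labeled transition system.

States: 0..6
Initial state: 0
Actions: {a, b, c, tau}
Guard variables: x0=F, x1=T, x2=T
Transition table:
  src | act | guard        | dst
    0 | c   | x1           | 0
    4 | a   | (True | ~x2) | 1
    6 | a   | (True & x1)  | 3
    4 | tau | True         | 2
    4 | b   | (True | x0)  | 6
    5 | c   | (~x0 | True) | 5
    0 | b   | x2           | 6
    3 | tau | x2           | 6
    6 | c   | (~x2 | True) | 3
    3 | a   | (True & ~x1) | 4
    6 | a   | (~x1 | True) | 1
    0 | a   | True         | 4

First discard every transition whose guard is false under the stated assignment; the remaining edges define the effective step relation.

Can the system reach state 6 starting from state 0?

Answer: REACHABLE

Trace:
After dropping false guards: 11 live edges.
Layer 0: {0}
Layer 1: {4,6}  now seen {0,4,6}
Layer 2: {1,2,3}  now seen {0,1,2,3,4,6}
Reachable = {0,1,2,3,4,6}
Path to 6: b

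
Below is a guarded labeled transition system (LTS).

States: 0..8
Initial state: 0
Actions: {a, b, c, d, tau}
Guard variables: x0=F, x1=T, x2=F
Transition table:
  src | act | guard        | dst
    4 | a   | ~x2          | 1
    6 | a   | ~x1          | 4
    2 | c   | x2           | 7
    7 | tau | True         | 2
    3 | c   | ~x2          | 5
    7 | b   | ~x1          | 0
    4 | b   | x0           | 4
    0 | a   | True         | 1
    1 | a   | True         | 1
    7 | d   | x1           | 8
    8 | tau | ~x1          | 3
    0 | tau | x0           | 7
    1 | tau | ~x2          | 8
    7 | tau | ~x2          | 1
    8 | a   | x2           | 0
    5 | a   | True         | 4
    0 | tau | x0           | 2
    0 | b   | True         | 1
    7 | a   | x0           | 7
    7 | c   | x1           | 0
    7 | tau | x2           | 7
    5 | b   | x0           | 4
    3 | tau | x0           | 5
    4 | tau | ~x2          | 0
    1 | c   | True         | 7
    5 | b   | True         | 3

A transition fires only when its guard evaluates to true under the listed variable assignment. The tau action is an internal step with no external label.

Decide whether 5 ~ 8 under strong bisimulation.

Answer: NOT BISIMILAR

Trace:
Bisimulation quotient by refinement:
  π0 = {{0,1,2,3,4,5,6,7,8}}
  π1 = {{0,5},{1},{2,6,8},{3},{4},{7}}
  π2 = {{0},{1},{2,6,8},{3},{4},{5},{7}}
stable after 3 split(s): 7 block(s)
5∈{5}, 8∈{2,6,8}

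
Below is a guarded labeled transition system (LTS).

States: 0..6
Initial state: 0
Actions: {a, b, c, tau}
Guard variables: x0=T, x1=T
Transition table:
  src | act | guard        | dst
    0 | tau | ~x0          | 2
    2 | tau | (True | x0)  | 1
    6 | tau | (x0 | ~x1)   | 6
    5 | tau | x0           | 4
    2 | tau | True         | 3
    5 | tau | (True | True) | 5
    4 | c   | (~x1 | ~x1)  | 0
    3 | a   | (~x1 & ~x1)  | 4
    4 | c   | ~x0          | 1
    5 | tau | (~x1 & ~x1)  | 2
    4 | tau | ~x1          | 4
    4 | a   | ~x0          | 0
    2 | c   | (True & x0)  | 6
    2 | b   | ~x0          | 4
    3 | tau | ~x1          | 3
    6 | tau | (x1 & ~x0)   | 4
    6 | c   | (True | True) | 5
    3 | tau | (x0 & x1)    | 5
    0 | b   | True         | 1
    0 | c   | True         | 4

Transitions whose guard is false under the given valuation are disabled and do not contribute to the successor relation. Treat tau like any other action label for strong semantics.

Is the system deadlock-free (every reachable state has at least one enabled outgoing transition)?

Answer: DEADLOCK at state 1

Trace:
Reachable = {0,1,4}
  0: b→1  c→4  [2 exit(s)]
  1: ∅  [deadlock]
  4: ∅  [deadlock]
witness 1: b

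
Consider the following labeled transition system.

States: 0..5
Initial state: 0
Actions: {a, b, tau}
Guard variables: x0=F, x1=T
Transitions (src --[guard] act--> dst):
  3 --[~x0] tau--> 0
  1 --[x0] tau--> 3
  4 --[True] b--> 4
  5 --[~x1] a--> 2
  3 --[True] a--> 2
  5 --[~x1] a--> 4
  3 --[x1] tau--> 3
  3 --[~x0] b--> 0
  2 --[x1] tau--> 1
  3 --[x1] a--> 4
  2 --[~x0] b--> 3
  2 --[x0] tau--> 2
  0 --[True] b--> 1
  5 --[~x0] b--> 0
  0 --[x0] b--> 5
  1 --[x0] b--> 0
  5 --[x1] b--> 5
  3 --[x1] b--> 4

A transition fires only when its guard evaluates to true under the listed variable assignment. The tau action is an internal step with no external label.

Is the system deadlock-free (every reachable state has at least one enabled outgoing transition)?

R = {0,1}
  0: b→1  [1 exit(s)]
  1: ∅  [STUCK]
witness 1: b

Answer: DEADLOCK at state 1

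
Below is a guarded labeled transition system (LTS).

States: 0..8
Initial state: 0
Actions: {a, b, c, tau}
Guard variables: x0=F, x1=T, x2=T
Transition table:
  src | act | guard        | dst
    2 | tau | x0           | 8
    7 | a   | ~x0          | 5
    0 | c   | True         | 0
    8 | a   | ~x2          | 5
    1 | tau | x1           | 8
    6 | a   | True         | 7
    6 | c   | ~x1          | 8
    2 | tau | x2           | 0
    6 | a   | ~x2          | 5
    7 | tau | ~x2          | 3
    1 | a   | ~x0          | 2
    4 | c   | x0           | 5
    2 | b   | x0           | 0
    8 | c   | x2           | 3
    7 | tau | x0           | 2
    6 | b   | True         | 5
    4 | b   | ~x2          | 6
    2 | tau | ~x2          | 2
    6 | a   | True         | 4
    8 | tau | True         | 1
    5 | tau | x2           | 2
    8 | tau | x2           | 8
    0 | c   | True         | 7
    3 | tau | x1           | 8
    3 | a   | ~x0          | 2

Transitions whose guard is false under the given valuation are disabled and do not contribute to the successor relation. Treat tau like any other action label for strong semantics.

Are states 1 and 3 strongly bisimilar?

Compute ~ classes (split until stable):
  P[0] = {{0,1,2,3,4,5,6,7,8}}
  P[1] = {{0},{1,3},{2,5},{4},{6},{7},{8}}
  P[2] = {{0},{1,3},{2},{4},{5},{6},{7},{8}}
Fixed point at round 3; 8 class(es).
class of 1: {1,3}; class of 3: {1,3}

Answer: BISIMILAR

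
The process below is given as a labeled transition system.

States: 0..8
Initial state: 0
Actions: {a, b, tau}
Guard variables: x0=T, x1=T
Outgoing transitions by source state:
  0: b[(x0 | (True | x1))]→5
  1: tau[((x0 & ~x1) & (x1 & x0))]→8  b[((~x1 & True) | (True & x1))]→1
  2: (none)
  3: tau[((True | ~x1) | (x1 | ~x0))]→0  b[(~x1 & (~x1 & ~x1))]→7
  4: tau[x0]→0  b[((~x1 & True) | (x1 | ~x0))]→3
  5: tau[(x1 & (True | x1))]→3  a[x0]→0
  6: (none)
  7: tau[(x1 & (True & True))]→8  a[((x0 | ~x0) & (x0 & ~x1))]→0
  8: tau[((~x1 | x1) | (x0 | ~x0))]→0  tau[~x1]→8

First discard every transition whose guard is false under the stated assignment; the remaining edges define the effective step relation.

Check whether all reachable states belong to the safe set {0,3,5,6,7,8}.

Answer: INVARIANT HOLDS

Analysis:
Safe = {0,3,5,6,7,8}
Reachable = {0,3,5}
  0: safe
  3: safe
  5: safe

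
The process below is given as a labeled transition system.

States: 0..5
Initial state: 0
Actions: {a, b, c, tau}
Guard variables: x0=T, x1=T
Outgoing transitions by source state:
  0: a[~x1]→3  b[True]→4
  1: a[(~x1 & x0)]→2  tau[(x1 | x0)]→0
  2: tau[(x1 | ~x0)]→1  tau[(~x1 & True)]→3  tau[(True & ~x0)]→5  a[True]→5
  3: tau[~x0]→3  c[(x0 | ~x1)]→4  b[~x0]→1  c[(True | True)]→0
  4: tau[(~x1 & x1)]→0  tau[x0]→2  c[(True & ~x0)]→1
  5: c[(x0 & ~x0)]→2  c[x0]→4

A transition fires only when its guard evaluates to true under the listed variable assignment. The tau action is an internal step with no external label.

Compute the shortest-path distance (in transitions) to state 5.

BFS to 5:
  depth 0: {0}
  depth 1: {4}
  depth 2: {2}
  depth 3: {1,5}
depth(5)=3, e.g. b·tau·a

Answer: 3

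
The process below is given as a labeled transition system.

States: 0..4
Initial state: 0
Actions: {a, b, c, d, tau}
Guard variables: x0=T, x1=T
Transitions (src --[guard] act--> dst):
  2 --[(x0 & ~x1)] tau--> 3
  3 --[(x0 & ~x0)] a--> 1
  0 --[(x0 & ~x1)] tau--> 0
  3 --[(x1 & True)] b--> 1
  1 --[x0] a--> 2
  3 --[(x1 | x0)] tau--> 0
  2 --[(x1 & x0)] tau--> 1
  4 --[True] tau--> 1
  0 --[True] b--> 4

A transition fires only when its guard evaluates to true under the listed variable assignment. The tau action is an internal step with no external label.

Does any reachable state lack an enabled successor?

Reach set: {0,1,2,4}
  0: b→4  [1 exit(s)]
  1: a→2  [1 exit(s)]
  2: tau→1  [1 exit(s)]
  4: tau→1  [1 exit(s)]

Answer: DEADLOCK-FREE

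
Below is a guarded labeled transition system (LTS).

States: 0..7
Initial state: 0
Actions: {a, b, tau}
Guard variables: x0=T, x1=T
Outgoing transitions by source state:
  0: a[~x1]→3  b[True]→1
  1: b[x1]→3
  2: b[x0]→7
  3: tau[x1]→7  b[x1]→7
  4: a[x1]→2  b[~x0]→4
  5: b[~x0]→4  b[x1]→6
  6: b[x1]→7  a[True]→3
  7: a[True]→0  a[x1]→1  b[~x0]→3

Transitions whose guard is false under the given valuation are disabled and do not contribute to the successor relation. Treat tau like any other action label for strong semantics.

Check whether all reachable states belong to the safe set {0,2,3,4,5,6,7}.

Answer: INVARIANT VIOLATED at state 1

Working:
Allowed set {0,2,3,4,5,6,7}
R = {0,1,3,7}
  0: ✓
  1: ✗ unsafe
  3: ✓
  7: ✓
witness against invariant: b → 1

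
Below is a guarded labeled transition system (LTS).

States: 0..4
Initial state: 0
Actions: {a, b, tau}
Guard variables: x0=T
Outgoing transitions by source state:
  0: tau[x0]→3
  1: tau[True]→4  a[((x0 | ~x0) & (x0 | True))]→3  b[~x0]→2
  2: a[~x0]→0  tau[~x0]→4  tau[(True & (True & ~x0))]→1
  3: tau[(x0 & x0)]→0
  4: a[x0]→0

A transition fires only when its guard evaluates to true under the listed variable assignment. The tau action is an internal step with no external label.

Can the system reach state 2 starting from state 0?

5 transition(s) survive guard evaluation.
Layer 0: {0}
Layer 1: {3}  now seen {0,3}
R = {0,3}

Answer: UNREACHABLE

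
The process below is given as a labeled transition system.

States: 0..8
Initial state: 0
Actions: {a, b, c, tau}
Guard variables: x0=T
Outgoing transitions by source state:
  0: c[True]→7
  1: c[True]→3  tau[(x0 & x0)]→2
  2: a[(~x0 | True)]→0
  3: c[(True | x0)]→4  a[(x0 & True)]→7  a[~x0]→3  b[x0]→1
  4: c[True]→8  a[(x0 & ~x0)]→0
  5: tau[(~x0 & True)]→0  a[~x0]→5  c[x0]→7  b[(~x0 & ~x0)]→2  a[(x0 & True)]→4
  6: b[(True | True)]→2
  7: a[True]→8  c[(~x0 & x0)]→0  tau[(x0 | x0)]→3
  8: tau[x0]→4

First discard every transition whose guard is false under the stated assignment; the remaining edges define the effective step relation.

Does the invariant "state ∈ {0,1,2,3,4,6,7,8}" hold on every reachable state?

Allowed set {0,1,2,3,4,6,7,8}
Reachable = {0,1,2,3,4,7,8}
  0: safe
  1: safe
  2: safe
  3: safe
  4: safe
  7: safe
  8: safe

Answer: INVARIANT HOLDS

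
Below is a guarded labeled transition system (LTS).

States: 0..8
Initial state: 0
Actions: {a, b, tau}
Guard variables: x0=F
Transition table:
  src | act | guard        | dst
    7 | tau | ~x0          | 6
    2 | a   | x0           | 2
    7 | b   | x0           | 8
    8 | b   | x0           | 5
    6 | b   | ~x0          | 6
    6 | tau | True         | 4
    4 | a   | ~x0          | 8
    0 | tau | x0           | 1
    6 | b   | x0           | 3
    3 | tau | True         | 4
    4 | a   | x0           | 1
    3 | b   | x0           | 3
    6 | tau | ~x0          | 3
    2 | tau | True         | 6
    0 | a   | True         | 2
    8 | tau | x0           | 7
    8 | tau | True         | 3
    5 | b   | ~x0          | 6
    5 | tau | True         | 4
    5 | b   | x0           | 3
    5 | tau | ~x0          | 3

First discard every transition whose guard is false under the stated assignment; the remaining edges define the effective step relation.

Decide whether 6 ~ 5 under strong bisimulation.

Answer: BISIMILAR

Analysis:
Bisimulation quotient by refinement:
  round 0: {{0,1,2,3,4,5,6,7,8}}
  round 1: {{0,4},{1},{2,3,7,8},{5,6}}
  round 2: {{0,4},{1},{2,7},{3},{5,6},{8}}
  round 3: {{0},{1},{2,7},{3},{4},{5,6},{8}}
Fixed point at round 4; 7 class(es).
class of 6: {5,6}; class of 5: {5,6}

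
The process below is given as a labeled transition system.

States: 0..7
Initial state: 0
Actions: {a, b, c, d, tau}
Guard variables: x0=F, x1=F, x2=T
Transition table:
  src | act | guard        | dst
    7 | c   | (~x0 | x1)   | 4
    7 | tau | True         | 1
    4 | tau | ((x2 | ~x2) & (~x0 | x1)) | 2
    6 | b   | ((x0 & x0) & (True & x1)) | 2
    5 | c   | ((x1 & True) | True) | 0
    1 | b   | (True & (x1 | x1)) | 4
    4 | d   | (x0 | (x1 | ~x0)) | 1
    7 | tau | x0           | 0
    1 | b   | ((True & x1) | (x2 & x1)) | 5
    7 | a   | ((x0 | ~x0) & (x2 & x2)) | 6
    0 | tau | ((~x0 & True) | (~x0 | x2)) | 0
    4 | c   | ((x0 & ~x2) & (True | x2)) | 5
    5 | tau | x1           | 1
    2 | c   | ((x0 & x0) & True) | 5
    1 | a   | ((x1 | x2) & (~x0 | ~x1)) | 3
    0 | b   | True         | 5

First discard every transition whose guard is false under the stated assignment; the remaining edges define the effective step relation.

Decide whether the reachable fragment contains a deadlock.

Answer: DEADLOCK-FREE

Analysis:
Reach set: {0,5}
  0: b→5  tau→0  [2 exit(s)]
  5: c→0  [1 exit(s)]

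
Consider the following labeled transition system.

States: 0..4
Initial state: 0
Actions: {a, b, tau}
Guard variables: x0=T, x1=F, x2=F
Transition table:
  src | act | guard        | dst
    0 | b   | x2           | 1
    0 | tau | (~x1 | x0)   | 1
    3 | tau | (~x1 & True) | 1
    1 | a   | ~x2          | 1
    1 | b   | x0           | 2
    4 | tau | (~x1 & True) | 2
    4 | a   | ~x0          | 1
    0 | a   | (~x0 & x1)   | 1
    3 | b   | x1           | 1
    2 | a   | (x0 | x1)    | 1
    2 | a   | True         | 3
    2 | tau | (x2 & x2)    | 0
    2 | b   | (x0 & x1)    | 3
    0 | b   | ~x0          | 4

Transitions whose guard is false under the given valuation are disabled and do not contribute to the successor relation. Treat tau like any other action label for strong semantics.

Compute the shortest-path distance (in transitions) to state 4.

Answer: UNREACHABLE

Trace:
Breadth-first toward 4:
  L0 = {0}
  L1 = {1}
  L2 = {2}
  L3 = {3}
4 never appears.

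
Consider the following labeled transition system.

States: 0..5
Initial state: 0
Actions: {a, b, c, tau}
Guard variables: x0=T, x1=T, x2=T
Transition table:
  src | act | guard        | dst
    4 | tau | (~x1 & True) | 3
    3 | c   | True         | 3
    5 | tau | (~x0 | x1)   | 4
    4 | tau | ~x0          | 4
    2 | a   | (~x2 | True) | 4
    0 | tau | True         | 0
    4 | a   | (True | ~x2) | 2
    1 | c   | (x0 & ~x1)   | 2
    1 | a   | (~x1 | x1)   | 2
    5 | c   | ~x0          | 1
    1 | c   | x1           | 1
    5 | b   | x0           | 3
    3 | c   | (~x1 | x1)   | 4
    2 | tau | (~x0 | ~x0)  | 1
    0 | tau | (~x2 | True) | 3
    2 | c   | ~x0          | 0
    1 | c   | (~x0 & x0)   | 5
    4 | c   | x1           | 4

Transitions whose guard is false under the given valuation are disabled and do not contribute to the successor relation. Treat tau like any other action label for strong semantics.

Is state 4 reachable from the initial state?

Answer: REACHABLE

Working:
After dropping false guards: 11 live edges.
L0 = {0}
L1 = {3}  total {0,3}
L2 = {4}  total {0,3,4}
L3 = {2}  total {0,2,3,4}
Reach set: {0,2,3,4}
Path to 4: tau·c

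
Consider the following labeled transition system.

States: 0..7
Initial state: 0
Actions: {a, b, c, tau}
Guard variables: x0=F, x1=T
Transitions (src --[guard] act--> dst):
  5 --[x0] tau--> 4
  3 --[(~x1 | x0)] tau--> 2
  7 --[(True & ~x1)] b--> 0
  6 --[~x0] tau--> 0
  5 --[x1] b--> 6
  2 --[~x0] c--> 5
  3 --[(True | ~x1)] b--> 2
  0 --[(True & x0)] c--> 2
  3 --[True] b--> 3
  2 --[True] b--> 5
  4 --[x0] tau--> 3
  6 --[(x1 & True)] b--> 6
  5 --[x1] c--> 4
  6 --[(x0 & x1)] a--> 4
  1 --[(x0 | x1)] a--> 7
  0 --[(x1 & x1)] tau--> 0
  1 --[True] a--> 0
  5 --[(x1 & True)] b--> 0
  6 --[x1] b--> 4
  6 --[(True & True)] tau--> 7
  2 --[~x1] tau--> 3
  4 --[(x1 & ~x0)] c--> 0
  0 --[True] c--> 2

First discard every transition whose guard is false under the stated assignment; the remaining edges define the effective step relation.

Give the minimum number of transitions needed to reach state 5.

Answer: 2

Working:
Layered search for 5:
  depth 0: {0}
  depth 1: {2}
  depth 2: {5}
depth(5)=2, e.g. c·b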